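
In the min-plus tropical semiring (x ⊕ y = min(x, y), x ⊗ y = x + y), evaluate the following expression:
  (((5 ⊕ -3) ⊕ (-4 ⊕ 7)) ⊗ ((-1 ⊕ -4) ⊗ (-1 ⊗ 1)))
(((5 ⊕ -3) ⊕ (-4 ⊕ 7)) ⊗ ((-1 ⊕ -4) ⊗ (-1 ⊗ 1))) = -8

Expand innermost to outermost. Recall ⊕ takes the minimum of its arguments and ⊗ takes their sum. Working out the expression (((5 ⊕ -3) ⊕ (-4 ⊕ 7)) ⊗ ((-1 ⊕ -4) ⊗ (-1 ⊗ 1))) gives -8.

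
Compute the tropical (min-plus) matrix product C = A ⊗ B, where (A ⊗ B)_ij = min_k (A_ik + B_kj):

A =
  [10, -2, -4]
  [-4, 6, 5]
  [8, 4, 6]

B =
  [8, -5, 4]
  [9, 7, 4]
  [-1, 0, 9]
A ⊗ B =
  [-5, -4, 2]
  [4, -9, 0]
  [5, 3, 8]

Apply the min-plus product entry-by-entry:
  C[0][0] = min over k of (A[0][0] + B[0][0] = 10 + 8 = 18, A[0][1] + B[1][0] = -2 + 9 = 7, A[0][2] + B[2][0] = -4 + -1 = -5) = -5 (attained at k = 2)
  C[0][1] = min over k of (A[0][0] + B[0][1] = 10 + -5 = 5, A[0][1] + B[1][1] = -2 + 7 = 5, A[0][2] + B[2][1] = -4 + 0 = -4) = -4 (attained at k = 2)
  C[0][2] = min over k of (A[0][0] + B[0][2] = 10 + 4 = 14, A[0][1] + B[1][2] = -2 + 4 = 2, A[0][2] + B[2][2] = -4 + 9 = 5) = 2 (attained at k = 1)
  C[1][0] = min over k of (A[1][0] + B[0][0] = -4 + 8 = 4, A[1][1] + B[1][0] = 6 + 9 = 15, A[1][2] + B[2][0] = 5 + -1 = 4) = 4 (attained at k = 0)
  C[1][1] = min over k of (A[1][0] + B[0][1] = -4 + -5 = -9, A[1][1] + B[1][1] = 6 + 7 = 13, A[1][2] + B[2][1] = 5 + 0 = 5) = -9 (attained at k = 0)
  C[1][2] = min over k of (A[1][0] + B[0][2] = -4 + 4 = 0, A[1][1] + B[1][2] = 6 + 4 = 10, A[1][2] + B[2][2] = 5 + 9 = 14) = 0 (attained at k = 0)
  C[2][0] = min over k of (A[2][0] + B[0][0] = 8 + 8 = 16, A[2][1] + B[1][0] = 4 + 9 = 13, A[2][2] + B[2][0] = 6 + -1 = 5) = 5 (attained at k = 2)
  C[2][1] = min over k of (A[2][0] + B[0][1] = 8 + -5 = 3, A[2][1] + B[1][1] = 4 + 7 = 11, A[2][2] + B[2][1] = 6 + 0 = 6) = 3 (attained at k = 0)
  C[2][2] = min over k of (A[2][0] + B[0][2] = 8 + 4 = 12, A[2][1] + B[1][2] = 4 + 4 = 8, A[2][2] + B[2][2] = 6 + 9 = 15) = 8 (attained at k = 1)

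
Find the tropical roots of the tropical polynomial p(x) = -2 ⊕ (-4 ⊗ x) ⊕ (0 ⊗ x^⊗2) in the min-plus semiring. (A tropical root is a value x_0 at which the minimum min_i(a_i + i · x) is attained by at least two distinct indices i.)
Roots: {-4, 2}

Each tropical root is a break point of the lower envelope of the lines y = a_i + i · x (there are 3 lines, with slopes 0, 1, ..., 2). Only the lines that attain the minimum somewhere contribute to roots; other lines are dominated. Here the surviving (envelope) indices are i = 2, i = 1, i = 0.
Intersections between consecutive envelope lines give the roots: for adjacent envelope indices i < j the intersection is x = (a_i − a_j) / (j − i). Reading off the sorted break points: {-4, 2}.
Verification: at each break x_0, at least two indices attain the minimum of min_i(a_i + i · x_0).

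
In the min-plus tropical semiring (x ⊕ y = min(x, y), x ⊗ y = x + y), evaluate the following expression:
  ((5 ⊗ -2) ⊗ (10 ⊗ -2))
((5 ⊗ -2) ⊗ (10 ⊗ -2)) = 11

Expand innermost to outermost. Recall ⊕ takes the minimum of its arguments and ⊗ takes their sum. Working out the expression ((5 ⊗ -2) ⊗ (10 ⊗ -2)) gives 11.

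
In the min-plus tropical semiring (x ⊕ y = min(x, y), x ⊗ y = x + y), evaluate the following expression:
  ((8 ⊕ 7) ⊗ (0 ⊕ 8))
((8 ⊕ 7) ⊗ (0 ⊕ 8)) = 7

Expand innermost to outermost. Recall ⊕ takes the minimum of its arguments and ⊗ takes their sum. Working out the expression ((8 ⊕ 7) ⊗ (0 ⊕ 8)) gives 7.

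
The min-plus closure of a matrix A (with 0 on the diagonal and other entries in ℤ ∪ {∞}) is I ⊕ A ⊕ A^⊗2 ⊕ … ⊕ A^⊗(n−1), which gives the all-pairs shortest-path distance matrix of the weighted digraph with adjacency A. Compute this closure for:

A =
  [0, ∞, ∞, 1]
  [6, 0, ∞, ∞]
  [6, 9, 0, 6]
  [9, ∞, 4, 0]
Closure =
  [0, 14, 5, 1]
  [6, 0, 11, 7]
  [6, 9, 0, 6]
  [9, 13, 4, 0]

This is the Floyd-Warshall all-pairs shortest-path computation. For each intermediate vertex k = 0, 1, …, 3, update dist[i][j] ← min(dist[i][j], dist[i][k] + dist[k][j]). The final matrix gives, for each (i, j), the minimum total weight of any directed path from i to j (possibly empty when i = j).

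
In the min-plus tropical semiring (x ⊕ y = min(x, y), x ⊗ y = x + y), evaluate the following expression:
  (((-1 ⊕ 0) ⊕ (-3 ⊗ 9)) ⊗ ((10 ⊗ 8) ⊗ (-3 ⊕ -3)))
(((-1 ⊕ 0) ⊕ (-3 ⊗ 9)) ⊗ ((10 ⊗ 8) ⊗ (-3 ⊕ -3))) = 14

Expand innermost to outermost. Recall ⊕ takes the minimum of its arguments and ⊗ takes their sum. Working out the expression (((-1 ⊕ 0) ⊕ (-3 ⊗ 9)) ⊗ ((10 ⊗ 8) ⊗ (-3 ⊕ -3))) gives 14.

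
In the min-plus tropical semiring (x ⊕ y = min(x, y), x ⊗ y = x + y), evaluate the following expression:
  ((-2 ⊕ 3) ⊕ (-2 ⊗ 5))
((-2 ⊕ 3) ⊕ (-2 ⊗ 5)) = -2

Expand innermost to outermost. Recall ⊕ takes the minimum of its arguments and ⊗ takes their sum. Working out the expression ((-2 ⊕ 3) ⊕ (-2 ⊗ 5)) gives -2.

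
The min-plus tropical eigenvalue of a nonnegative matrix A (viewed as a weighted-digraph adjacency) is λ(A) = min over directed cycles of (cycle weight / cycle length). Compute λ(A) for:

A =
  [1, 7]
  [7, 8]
λ(A) = 1

Enumerate directed cycles and compute their means (weight / length). Sample:
  cycle 0 → 0: weight = 1, length = 1, mean = 1/1 ≈ 1.000
  cycle 1 → 1: weight = 8, length = 1, mean = 8/1 ≈ 8.000
  cycle 0 → 1 → 0: weight = 14, length = 2, mean = 14/2 ≈ 7.000
  cycle 1 → 0 → 1: weight = 14, length = 2, mean = 14/2 ≈ 7.000
Minimum mean = 1.000, attained e.g. along the cycle 0 → 0 with weight 1 and length 1. So λ(A) = 1/1 = 1.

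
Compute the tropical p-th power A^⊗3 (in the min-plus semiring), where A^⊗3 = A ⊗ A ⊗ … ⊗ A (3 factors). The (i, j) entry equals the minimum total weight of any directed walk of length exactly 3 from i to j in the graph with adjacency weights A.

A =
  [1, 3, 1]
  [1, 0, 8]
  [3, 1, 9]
A^⊗3 =
  [3, 2, 3]
  [1, 0, 2]
  [2, 1, 3]

Each entry (A^⊗3)_ij equals the minimum over all length-3 walks i = v_0 → v_1 → … → v_3 = j of Σ_t A[v_t][v_{t+1}]. For example, for (i, j) = (0, 2) we minimise over 9 possible intermediate vertex sequences; the minimum is 3, attained along the walk 0 → 0 → 0 → 2.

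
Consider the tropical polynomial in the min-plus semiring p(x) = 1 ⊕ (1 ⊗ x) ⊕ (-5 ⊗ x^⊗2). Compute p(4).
p(4) = 1

A tropical monomial a ⊗ x^⊗i evaluates to a + i · x. Evaluating each term at x = 4:
  Term 0 contributes 1 + 0 · 4 = 1
  Term 1 contributes 1 + 1 · 4 = 5
  Term 2 contributes -5 + 2 · 4 = 3
p(4) = ⊕ of these = min[1, 5, 3] = 1.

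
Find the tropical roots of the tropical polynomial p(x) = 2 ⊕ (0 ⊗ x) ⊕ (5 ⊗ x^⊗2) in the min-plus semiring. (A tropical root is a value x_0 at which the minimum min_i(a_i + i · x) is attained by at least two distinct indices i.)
Roots: {-5, 2}

Each tropical root is a break point of the lower envelope of the lines y = a_i + i · x (there are 3 lines, with slopes 0, 1, ..., 2). Only the lines that attain the minimum somewhere contribute to roots; other lines are dominated. Here the surviving (envelope) indices are i = 2, i = 1, i = 0.
Intersections between consecutive envelope lines give the roots: for adjacent envelope indices i < j the intersection is x = (a_i − a_j) / (j − i). Reading off the sorted break points: {-5, 2}.
Verification: at each break x_0, at least two indices attain the minimum of min_i(a_i + i · x_0).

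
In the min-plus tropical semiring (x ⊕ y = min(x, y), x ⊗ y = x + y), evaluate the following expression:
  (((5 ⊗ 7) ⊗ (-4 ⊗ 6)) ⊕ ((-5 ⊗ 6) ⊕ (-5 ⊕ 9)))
(((5 ⊗ 7) ⊗ (-4 ⊗ 6)) ⊕ ((-5 ⊗ 6) ⊕ (-5 ⊕ 9))) = -5

Expand innermost to outermost. Recall ⊕ takes the minimum of its arguments and ⊗ takes their sum. Working out the expression (((5 ⊗ 7) ⊗ (-4 ⊗ 6)) ⊕ ((-5 ⊗ 6) ⊕ (-5 ⊕ 9))) gives -5.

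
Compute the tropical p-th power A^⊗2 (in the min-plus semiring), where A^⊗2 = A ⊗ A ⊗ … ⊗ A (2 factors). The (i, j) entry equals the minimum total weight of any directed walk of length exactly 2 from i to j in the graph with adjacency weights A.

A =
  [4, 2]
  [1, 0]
A^⊗2 =
  [3, 2]
  [1, 0]

Each entry (A^⊗2)_ij equals the minimum over all length-2 walks i = v_0 → v_1 → … → v_2 = j of Σ_t A[v_t][v_{t+1}]. For example, for (i, j) = (0, 1) we minimise over 2 possible intermediate vertex sequences; the minimum is 2, attained along the walk 0 → 1 → 1.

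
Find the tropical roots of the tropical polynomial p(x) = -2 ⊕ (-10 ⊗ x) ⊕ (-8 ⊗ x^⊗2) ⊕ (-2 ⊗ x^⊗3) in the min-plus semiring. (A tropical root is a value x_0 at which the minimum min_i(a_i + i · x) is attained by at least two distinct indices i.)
Roots: {-6, -2, 8}

Each tropical root is a break point of the lower envelope of the lines y = a_i + i · x (there are 4 lines, with slopes 0, 1, ..., 3). Only the lines that attain the minimum somewhere contribute to roots; other lines are dominated. Here the surviving (envelope) indices are i = 3, i = 2, i = 1, i = 0.
Intersections between consecutive envelope lines give the roots: for adjacent envelope indices i < j the intersection is x = (a_i − a_j) / (j − i). Reading off the sorted break points: {-6, -2, 8}.
Verification: at each break x_0, at least two indices attain the minimum of min_i(a_i + i · x_0).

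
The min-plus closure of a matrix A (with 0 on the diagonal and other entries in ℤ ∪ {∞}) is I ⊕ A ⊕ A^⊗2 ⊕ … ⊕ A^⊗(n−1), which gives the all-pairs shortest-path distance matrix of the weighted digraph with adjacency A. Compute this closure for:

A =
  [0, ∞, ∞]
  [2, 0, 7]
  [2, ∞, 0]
Closure =
  [0, ∞, ∞]
  [2, 0, 7]
  [2, ∞, 0]

This is the Floyd-Warshall all-pairs shortest-path computation. For each intermediate vertex k = 0, 1, …, 2, update dist[i][j] ← min(dist[i][j], dist[i][k] + dist[k][j]). The final matrix gives, for each (i, j), the minimum total weight of any directed path from i to j (possibly empty when i = j).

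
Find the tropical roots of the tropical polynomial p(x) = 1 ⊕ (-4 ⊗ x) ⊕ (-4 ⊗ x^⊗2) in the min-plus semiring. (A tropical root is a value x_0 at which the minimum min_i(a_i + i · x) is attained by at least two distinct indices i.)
Roots: {0, 5}

Each tropical root is a break point of the lower envelope of the lines y = a_i + i · x (there are 3 lines, with slopes 0, 1, ..., 2). Only the lines that attain the minimum somewhere contribute to roots; other lines are dominated. Here the surviving (envelope) indices are i = 2, i = 1, i = 0.
Intersections between consecutive envelope lines give the roots: for adjacent envelope indices i < j the intersection is x = (a_i − a_j) / (j − i). Reading off the sorted break points: {0, 5}.
Verification: at each break x_0, at least two indices attain the minimum of min_i(a_i + i · x_0).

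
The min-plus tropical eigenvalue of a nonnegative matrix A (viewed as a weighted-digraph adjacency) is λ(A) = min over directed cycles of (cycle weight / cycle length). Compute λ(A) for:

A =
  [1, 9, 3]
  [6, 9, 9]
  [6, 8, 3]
λ(A) = 1

Enumerate directed cycles and compute their means (weight / length). Sample:
  cycle 0 → 0: weight = 1, length = 1, mean = 1/1 ≈ 1.000
  cycle 1 → 1: weight = 9, length = 1, mean = 9/1 ≈ 9.000
  cycle 2 → 2: weight = 3, length = 1, mean = 3/1 ≈ 3.000
  cycle 0 → 1 → 0: weight = 15, length = 2, mean = 15/2 ≈ 7.500
  cycle 0 → 2 → 0: weight = 9, length = 2, mean = 9/2 ≈ 4.500
  cycle 1 → 0 → 1: weight = 15, length = 2, mean = 15/2 ≈ 7.500
Minimum mean = 1.000, attained e.g. along the cycle 0 → 0 with weight 1 and length 1. So λ(A) = 1/1 = 1.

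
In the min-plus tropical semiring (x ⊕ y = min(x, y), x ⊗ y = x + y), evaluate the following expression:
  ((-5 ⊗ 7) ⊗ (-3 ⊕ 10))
((-5 ⊗ 7) ⊗ (-3 ⊕ 10)) = -1

Expand innermost to outermost. Recall ⊕ takes the minimum of its arguments and ⊗ takes their sum. Working out the expression ((-5 ⊗ 7) ⊗ (-3 ⊕ 10)) gives -1.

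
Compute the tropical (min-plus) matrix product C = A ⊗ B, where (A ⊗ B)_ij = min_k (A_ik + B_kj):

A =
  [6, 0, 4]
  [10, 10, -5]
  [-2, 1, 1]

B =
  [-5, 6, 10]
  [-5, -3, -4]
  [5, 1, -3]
A ⊗ B =
  [-5, -3, -4]
  [0, -4, -8]
  [-7, -2, -3]

Apply the min-plus product entry-by-entry:
  C[0][0] = min over k of (A[0][0] + B[0][0] = 6 + -5 = 1, A[0][1] + B[1][0] = 0 + -5 = -5, A[0][2] + B[2][0] = 4 + 5 = 9) = -5 (attained at k = 1)
  C[0][1] = min over k of (A[0][0] + B[0][1] = 6 + 6 = 12, A[0][1] + B[1][1] = 0 + -3 = -3, A[0][2] + B[2][1] = 4 + 1 = 5) = -3 (attained at k = 1)
  C[0][2] = min over k of (A[0][0] + B[0][2] = 6 + 10 = 16, A[0][1] + B[1][2] = 0 + -4 = -4, A[0][2] + B[2][2] = 4 + -3 = 1) = -4 (attained at k = 1)
  C[1][0] = min over k of (A[1][0] + B[0][0] = 10 + -5 = 5, A[1][1] + B[1][0] = 10 + -5 = 5, A[1][2] + B[2][0] = -5 + 5 = 0) = 0 (attained at k = 2)
  C[1][1] = min over k of (A[1][0] + B[0][1] = 10 + 6 = 16, A[1][1] + B[1][1] = 10 + -3 = 7, A[1][2] + B[2][1] = -5 + 1 = -4) = -4 (attained at k = 2)
  C[1][2] = min over k of (A[1][0] + B[0][2] = 10 + 10 = 20, A[1][1] + B[1][2] = 10 + -4 = 6, A[1][2] + B[2][2] = -5 + -3 = -8) = -8 (attained at k = 2)
  C[2][0] = min over k of (A[2][0] + B[0][0] = -2 + -5 = -7, A[2][1] + B[1][0] = 1 + -5 = -4, A[2][2] + B[2][0] = 1 + 5 = 6) = -7 (attained at k = 0)
  C[2][1] = min over k of (A[2][0] + B[0][1] = -2 + 6 = 4, A[2][1] + B[1][1] = 1 + -3 = -2, A[2][2] + B[2][1] = 1 + 1 = 2) = -2 (attained at k = 1)
  C[2][2] = min over k of (A[2][0] + B[0][2] = -2 + 10 = 8, A[2][1] + B[1][2] = 1 + -4 = -3, A[2][2] + B[2][2] = 1 + -3 = -2) = -3 (attained at k = 1)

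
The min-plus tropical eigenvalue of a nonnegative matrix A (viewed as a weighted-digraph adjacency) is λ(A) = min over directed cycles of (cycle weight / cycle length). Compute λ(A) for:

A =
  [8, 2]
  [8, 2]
λ(A) = 2

Enumerate directed cycles and compute their means (weight / length). Sample:
  cycle 0 → 0: weight = 8, length = 1, mean = 8/1 ≈ 8.000
  cycle 1 → 1: weight = 2, length = 1, mean = 2/1 ≈ 2.000
  cycle 0 → 1 → 0: weight = 10, length = 2, mean = 10/2 ≈ 5.000
  cycle 1 → 0 → 1: weight = 10, length = 2, mean = 10/2 ≈ 5.000
Minimum mean = 2.000, attained e.g. along the cycle 1 → 1 with weight 2 and length 1. So λ(A) = 2/1 = 2.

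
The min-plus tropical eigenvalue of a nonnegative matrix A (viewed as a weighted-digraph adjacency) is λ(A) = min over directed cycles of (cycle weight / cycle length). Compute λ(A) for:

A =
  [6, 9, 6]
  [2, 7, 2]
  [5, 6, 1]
λ(A) = 1

Enumerate directed cycles and compute their means (weight / length). Sample:
  cycle 0 → 0: weight = 6, length = 1, mean = 6/1 ≈ 6.000
  cycle 1 → 1: weight = 7, length = 1, mean = 7/1 ≈ 7.000
  cycle 2 → 2: weight = 1, length = 1, mean = 1/1 ≈ 1.000
  cycle 0 → 1 → 0: weight = 11, length = 2, mean = 11/2 ≈ 5.500
  cycle 0 → 2 → 0: weight = 11, length = 2, mean = 11/2 ≈ 5.500
  cycle 1 → 0 → 1: weight = 11, length = 2, mean = 11/2 ≈ 5.500
Minimum mean = 1.000, attained e.g. along the cycle 2 → 2 with weight 1 and length 1. So λ(A) = 1/1 = 1.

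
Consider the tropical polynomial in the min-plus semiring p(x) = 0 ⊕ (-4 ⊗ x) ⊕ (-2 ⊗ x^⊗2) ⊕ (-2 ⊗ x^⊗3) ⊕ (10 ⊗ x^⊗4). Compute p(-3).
p(-3) = -11

A tropical monomial a ⊗ x^⊗i evaluates to a + i · x. Evaluating each term at x = -3:
  Term 0 contributes 0 + 0 · -3 = 0
  Term 1 contributes -4 + 1 · -3 = -7
  Term 2 contributes -2 + 2 · -3 = -8
  Term 3 contributes -2 + 3 · -3 = -11
  Term 4 contributes 10 + 4 · -3 = -2
p(-3) = ⊕ of these = min[0, -7, -8, -11, -2] = -11.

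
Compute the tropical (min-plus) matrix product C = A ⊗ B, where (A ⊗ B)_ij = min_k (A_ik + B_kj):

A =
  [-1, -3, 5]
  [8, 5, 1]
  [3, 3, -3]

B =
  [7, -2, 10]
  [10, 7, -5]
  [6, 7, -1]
A ⊗ B =
  [6, -3, -8]
  [7, 6, 0]
  [3, 1, -4]

Apply the min-plus product entry-by-entry:
  C[0][0] = min over k of (A[0][0] + B[0][0] = -1 + 7 = 6, A[0][1] + B[1][0] = -3 + 10 = 7, A[0][2] + B[2][0] = 5 + 6 = 11) = 6 (attained at k = 0)
  C[0][1] = min over k of (A[0][0] + B[0][1] = -1 + -2 = -3, A[0][1] + B[1][1] = -3 + 7 = 4, A[0][2] + B[2][1] = 5 + 7 = 12) = -3 (attained at k = 0)
  C[0][2] = min over k of (A[0][0] + B[0][2] = -1 + 10 = 9, A[0][1] + B[1][2] = -3 + -5 = -8, A[0][2] + B[2][2] = 5 + -1 = 4) = -8 (attained at k = 1)
  C[1][0] = min over k of (A[1][0] + B[0][0] = 8 + 7 = 15, A[1][1] + B[1][0] = 5 + 10 = 15, A[1][2] + B[2][0] = 1 + 6 = 7) = 7 (attained at k = 2)
  C[1][1] = min over k of (A[1][0] + B[0][1] = 8 + -2 = 6, A[1][1] + B[1][1] = 5 + 7 = 12, A[1][2] + B[2][1] = 1 + 7 = 8) = 6 (attained at k = 0)
  C[1][2] = min over k of (A[1][0] + B[0][2] = 8 + 10 = 18, A[1][1] + B[1][2] = 5 + -5 = 0, A[1][2] + B[2][2] = 1 + -1 = 0) = 0 (attained at k = 1)
  C[2][0] = min over k of (A[2][0] + B[0][0] = 3 + 7 = 10, A[2][1] + B[1][0] = 3 + 10 = 13, A[2][2] + B[2][0] = -3 + 6 = 3) = 3 (attained at k = 2)
  C[2][1] = min over k of (A[2][0] + B[0][1] = 3 + -2 = 1, A[2][1] + B[1][1] = 3 + 7 = 10, A[2][2] + B[2][1] = -3 + 7 = 4) = 1 (attained at k = 0)
  C[2][2] = min over k of (A[2][0] + B[0][2] = 3 + 10 = 13, A[2][1] + B[1][2] = 3 + -5 = -2, A[2][2] + B[2][2] = -3 + -1 = -4) = -4 (attained at k = 2)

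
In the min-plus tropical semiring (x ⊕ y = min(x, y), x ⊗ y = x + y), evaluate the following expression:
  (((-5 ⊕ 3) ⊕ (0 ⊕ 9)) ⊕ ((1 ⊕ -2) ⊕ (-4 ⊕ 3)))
(((-5 ⊕ 3) ⊕ (0 ⊕ 9)) ⊕ ((1 ⊕ -2) ⊕ (-4 ⊕ 3))) = -5

Expand innermost to outermost. Recall ⊕ takes the minimum of its arguments and ⊗ takes their sum. Working out the expression (((-5 ⊕ 3) ⊕ (0 ⊕ 9)) ⊕ ((1 ⊕ -2) ⊕ (-4 ⊕ 3))) gives -5.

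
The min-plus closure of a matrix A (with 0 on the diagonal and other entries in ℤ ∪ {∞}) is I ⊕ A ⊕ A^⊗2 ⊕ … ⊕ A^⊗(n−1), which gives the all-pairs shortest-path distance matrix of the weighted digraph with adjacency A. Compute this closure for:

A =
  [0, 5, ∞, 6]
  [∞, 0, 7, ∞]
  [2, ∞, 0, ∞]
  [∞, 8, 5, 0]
Closure =
  [0, 5, 11, 6]
  [9, 0, 7, 15]
  [2, 7, 0, 8]
  [7, 8, 5, 0]

This is the Floyd-Warshall all-pairs shortest-path computation. For each intermediate vertex k = 0, 1, …, 3, update dist[i][j] ← min(dist[i][j], dist[i][k] + dist[k][j]). The final matrix gives, for each (i, j), the minimum total weight of any directed path from i to j (possibly empty when i = j).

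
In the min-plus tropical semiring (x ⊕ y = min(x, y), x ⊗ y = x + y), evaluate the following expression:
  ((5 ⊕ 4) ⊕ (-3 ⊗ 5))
((5 ⊕ 4) ⊕ (-3 ⊗ 5)) = 2

Expand innermost to outermost. Recall ⊕ takes the minimum of its arguments and ⊗ takes their sum. Working out the expression ((5 ⊕ 4) ⊕ (-3 ⊗ 5)) gives 2.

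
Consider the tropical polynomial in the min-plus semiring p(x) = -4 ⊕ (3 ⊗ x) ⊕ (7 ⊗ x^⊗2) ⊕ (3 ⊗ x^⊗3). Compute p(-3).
p(-3) = -6

A tropical monomial a ⊗ x^⊗i evaluates to a + i · x. Evaluating each term at x = -3:
  Term 0 contributes -4 + 0 · -3 = -4
  Term 1 contributes 3 + 1 · -3 = 0
  Term 2 contributes 7 + 2 · -3 = 1
  Term 3 contributes 3 + 3 · -3 = -6
p(-3) = ⊕ of these = min[-4, 0, 1, -6] = -6.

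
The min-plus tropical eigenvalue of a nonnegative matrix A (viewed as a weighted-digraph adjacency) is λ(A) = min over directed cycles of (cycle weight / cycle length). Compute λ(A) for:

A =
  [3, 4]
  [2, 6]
λ(A) = 3

Enumerate directed cycles and compute their means (weight / length). Sample:
  cycle 0 → 0: weight = 3, length = 1, mean = 3/1 ≈ 3.000
  cycle 1 → 1: weight = 6, length = 1, mean = 6/1 ≈ 6.000
  cycle 0 → 1 → 0: weight = 6, length = 2, mean = 6/2 ≈ 3.000
  cycle 1 → 0 → 1: weight = 6, length = 2, mean = 6/2 ≈ 3.000
Minimum mean = 3.000, attained e.g. along the cycle 0 → 0 with weight 3 and length 1. So λ(A) = 3/1 = 3.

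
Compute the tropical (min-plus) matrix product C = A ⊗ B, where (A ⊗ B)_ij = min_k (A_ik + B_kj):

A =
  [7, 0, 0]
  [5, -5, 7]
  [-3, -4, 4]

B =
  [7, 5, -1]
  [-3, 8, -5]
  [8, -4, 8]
A ⊗ B =
  [-3, -4, -5]
  [-8, 3, -10]
  [-7, 0, -9]

Apply the min-plus product entry-by-entry:
  C[0][0] = min over k of (A[0][0] + B[0][0] = 7 + 7 = 14, A[0][1] + B[1][0] = 0 + -3 = -3, A[0][2] + B[2][0] = 0 + 8 = 8) = -3 (attained at k = 1)
  C[0][1] = min over k of (A[0][0] + B[0][1] = 7 + 5 = 12, A[0][1] + B[1][1] = 0 + 8 = 8, A[0][2] + B[2][1] = 0 + -4 = -4) = -4 (attained at k = 2)
  C[0][2] = min over k of (A[0][0] + B[0][2] = 7 + -1 = 6, A[0][1] + B[1][2] = 0 + -5 = -5, A[0][2] + B[2][2] = 0 + 8 = 8) = -5 (attained at k = 1)
  C[1][0] = min over k of (A[1][0] + B[0][0] = 5 + 7 = 12, A[1][1] + B[1][0] = -5 + -3 = -8, A[1][2] + B[2][0] = 7 + 8 = 15) = -8 (attained at k = 1)
  C[1][1] = min over k of (A[1][0] + B[0][1] = 5 + 5 = 10, A[1][1] + B[1][1] = -5 + 8 = 3, A[1][2] + B[2][1] = 7 + -4 = 3) = 3 (attained at k = 1)
  C[1][2] = min over k of (A[1][0] + B[0][2] = 5 + -1 = 4, A[1][1] + B[1][2] = -5 + -5 = -10, A[1][2] + B[2][2] = 7 + 8 = 15) = -10 (attained at k = 1)
  C[2][0] = min over k of (A[2][0] + B[0][0] = -3 + 7 = 4, A[2][1] + B[1][0] = -4 + -3 = -7, A[2][2] + B[2][0] = 4 + 8 = 12) = -7 (attained at k = 1)
  C[2][1] = min over k of (A[2][0] + B[0][1] = -3 + 5 = 2, A[2][1] + B[1][1] = -4 + 8 = 4, A[2][2] + B[2][1] = 4 + -4 = 0) = 0 (attained at k = 2)
  C[2][2] = min over k of (A[2][0] + B[0][2] = -3 + -1 = -4, A[2][1] + B[1][2] = -4 + -5 = -9, A[2][2] + B[2][2] = 4 + 8 = 12) = -9 (attained at k = 1)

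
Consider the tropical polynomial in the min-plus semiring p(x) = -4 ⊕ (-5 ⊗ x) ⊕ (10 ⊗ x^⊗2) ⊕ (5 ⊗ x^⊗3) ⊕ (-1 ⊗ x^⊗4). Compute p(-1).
p(-1) = -6

A tropical monomial a ⊗ x^⊗i evaluates to a + i · x. Evaluating each term at x = -1:
  Term 0 contributes -4 + 0 · -1 = -4
  Term 1 contributes -5 + 1 · -1 = -6
  Term 2 contributes 10 + 2 · -1 = 8
  Term 3 contributes 5 + 3 · -1 = 2
  Term 4 contributes -1 + 4 · -1 = -5
p(-1) = ⊕ of these = min[-4, -6, 8, 2, -5] = -6.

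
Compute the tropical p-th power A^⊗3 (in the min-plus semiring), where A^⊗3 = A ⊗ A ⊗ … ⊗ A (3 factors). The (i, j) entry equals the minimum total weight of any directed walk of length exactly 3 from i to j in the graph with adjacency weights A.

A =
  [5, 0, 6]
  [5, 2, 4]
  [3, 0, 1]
A^⊗3 =
  [7, 4, 5]
  [8, 5, 6]
  [5, 2, 3]

Each entry (A^⊗3)_ij equals the minimum over all length-3 walks i = v_0 → v_1 → … → v_3 = j of Σ_t A[v_t][v_{t+1}]. For example, for (i, j) = (0, 2) we minimise over 9 possible intermediate vertex sequences; the minimum is 5, attained along the walk 0 → 1 → 2 → 2.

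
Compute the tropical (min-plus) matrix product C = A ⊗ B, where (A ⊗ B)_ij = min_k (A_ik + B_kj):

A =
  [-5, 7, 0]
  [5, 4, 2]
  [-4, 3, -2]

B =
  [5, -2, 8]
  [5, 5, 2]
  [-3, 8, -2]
A ⊗ B =
  [-3, -7, -2]
  [-1, 3, 0]
  [-5, -6, -4]

Apply the min-plus product entry-by-entry:
  C[0][0] = min over k of (A[0][0] + B[0][0] = -5 + 5 = 0, A[0][1] + B[1][0] = 7 + 5 = 12, A[0][2] + B[2][0] = 0 + -3 = -3) = -3 (attained at k = 2)
  C[0][1] = min over k of (A[0][0] + B[0][1] = -5 + -2 = -7, A[0][1] + B[1][1] = 7 + 5 = 12, A[0][2] + B[2][1] = 0 + 8 = 8) = -7 (attained at k = 0)
  C[0][2] = min over k of (A[0][0] + B[0][2] = -5 + 8 = 3, A[0][1] + B[1][2] = 7 + 2 = 9, A[0][2] + B[2][2] = 0 + -2 = -2) = -2 (attained at k = 2)
  C[1][0] = min over k of (A[1][0] + B[0][0] = 5 + 5 = 10, A[1][1] + B[1][0] = 4 + 5 = 9, A[1][2] + B[2][0] = 2 + -3 = -1) = -1 (attained at k = 2)
  C[1][1] = min over k of (A[1][0] + B[0][1] = 5 + -2 = 3, A[1][1] + B[1][1] = 4 + 5 = 9, A[1][2] + B[2][1] = 2 + 8 = 10) = 3 (attained at k = 0)
  C[1][2] = min over k of (A[1][0] + B[0][2] = 5 + 8 = 13, A[1][1] + B[1][2] = 4 + 2 = 6, A[1][2] + B[2][2] = 2 + -2 = 0) = 0 (attained at k = 2)
  C[2][0] = min over k of (A[2][0] + B[0][0] = -4 + 5 = 1, A[2][1] + B[1][0] = 3 + 5 = 8, A[2][2] + B[2][0] = -2 + -3 = -5) = -5 (attained at k = 2)
  C[2][1] = min over k of (A[2][0] + B[0][1] = -4 + -2 = -6, A[2][1] + B[1][1] = 3 + 5 = 8, A[2][2] + B[2][1] = -2 + 8 = 6) = -6 (attained at k = 0)
  C[2][2] = min over k of (A[2][0] + B[0][2] = -4 + 8 = 4, A[2][1] + B[1][2] = 3 + 2 = 5, A[2][2] + B[2][2] = -2 + -2 = -4) = -4 (attained at k = 2)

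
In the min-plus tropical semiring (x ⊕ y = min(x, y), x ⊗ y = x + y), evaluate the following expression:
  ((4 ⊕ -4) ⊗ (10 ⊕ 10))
((4 ⊕ -4) ⊗ (10 ⊕ 10)) = 6

Expand innermost to outermost. Recall ⊕ takes the minimum of its arguments and ⊗ takes their sum. Working out the expression ((4 ⊕ -4) ⊗ (10 ⊕ 10)) gives 6.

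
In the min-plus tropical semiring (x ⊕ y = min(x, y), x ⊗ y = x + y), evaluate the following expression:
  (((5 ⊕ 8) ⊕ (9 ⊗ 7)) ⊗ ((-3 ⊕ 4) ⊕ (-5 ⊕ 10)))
(((5 ⊕ 8) ⊕ (9 ⊗ 7)) ⊗ ((-3 ⊕ 4) ⊕ (-5 ⊕ 10))) = 0

Expand innermost to outermost. Recall ⊕ takes the minimum of its arguments and ⊗ takes their sum. Working out the expression (((5 ⊕ 8) ⊕ (9 ⊗ 7)) ⊗ ((-3 ⊕ 4) ⊕ (-5 ⊕ 10))) gives 0.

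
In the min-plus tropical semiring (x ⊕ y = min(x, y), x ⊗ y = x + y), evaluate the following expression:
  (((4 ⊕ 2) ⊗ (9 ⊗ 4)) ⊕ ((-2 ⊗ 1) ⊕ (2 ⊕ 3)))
(((4 ⊕ 2) ⊗ (9 ⊗ 4)) ⊕ ((-2 ⊗ 1) ⊕ (2 ⊕ 3))) = -1

Expand innermost to outermost. Recall ⊕ takes the minimum of its arguments and ⊗ takes their sum. Working out the expression (((4 ⊕ 2) ⊗ (9 ⊗ 4)) ⊕ ((-2 ⊗ 1) ⊕ (2 ⊕ 3))) gives -1.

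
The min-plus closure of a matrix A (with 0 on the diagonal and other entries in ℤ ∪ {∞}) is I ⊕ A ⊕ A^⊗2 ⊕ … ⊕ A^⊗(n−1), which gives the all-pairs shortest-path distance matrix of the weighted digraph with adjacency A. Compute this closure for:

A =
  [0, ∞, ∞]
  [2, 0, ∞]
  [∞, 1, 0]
Closure =
  [0, ∞, ∞]
  [2, 0, ∞]
  [3, 1, 0]

This is the Floyd-Warshall all-pairs shortest-path computation. For each intermediate vertex k = 0, 1, …, 2, update dist[i][j] ← min(dist[i][j], dist[i][k] + dist[k][j]). The final matrix gives, for each (i, j), the minimum total weight of any directed path from i to j (possibly empty when i = j).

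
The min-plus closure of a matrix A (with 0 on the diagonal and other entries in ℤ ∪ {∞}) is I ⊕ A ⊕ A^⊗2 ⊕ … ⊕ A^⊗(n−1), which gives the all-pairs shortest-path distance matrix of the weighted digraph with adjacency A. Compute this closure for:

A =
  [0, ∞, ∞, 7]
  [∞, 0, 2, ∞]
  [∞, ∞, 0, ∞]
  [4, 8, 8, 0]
Closure =
  [0, 15, 15, 7]
  [∞, 0, 2, ∞]
  [∞, ∞, 0, ∞]
  [4, 8, 8, 0]

This is the Floyd-Warshall all-pairs shortest-path computation. For each intermediate vertex k = 0, 1, …, 3, update dist[i][j] ← min(dist[i][j], dist[i][k] + dist[k][j]). The final matrix gives, for each (i, j), the minimum total weight of any directed path from i to j (possibly empty when i = j).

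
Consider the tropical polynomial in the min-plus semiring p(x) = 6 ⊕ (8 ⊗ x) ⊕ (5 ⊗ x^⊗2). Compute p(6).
p(6) = 6

A tropical monomial a ⊗ x^⊗i evaluates to a + i · x. Evaluating each term at x = 6:
  Term 0 contributes 6 + 0 · 6 = 6
  Term 1 contributes 8 + 1 · 6 = 14
  Term 2 contributes 5 + 2 · 6 = 17
p(6) = ⊕ of these = min[6, 14, 17] = 6.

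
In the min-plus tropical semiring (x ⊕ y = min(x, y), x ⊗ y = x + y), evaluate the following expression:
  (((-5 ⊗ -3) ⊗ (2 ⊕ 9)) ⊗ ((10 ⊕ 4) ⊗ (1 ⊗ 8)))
(((-5 ⊗ -3) ⊗ (2 ⊕ 9)) ⊗ ((10 ⊕ 4) ⊗ (1 ⊗ 8))) = 7

Expand innermost to outermost. Recall ⊕ takes the minimum of its arguments and ⊗ takes their sum. Working out the expression (((-5 ⊗ -3) ⊗ (2 ⊕ 9)) ⊗ ((10 ⊕ 4) ⊗ (1 ⊗ 8))) gives 7.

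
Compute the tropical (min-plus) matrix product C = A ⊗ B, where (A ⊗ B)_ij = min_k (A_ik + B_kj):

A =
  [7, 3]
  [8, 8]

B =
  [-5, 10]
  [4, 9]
A ⊗ B =
  [2, 12]
  [3, 17]

Apply the min-plus product entry-by-entry:
  C[0][0] = min over k of (A[0][0] + B[0][0] = 7 + -5 = 2, A[0][1] + B[1][0] = 3 + 4 = 7) = 2 (attained at k = 0)
  C[0][1] = min over k of (A[0][0] + B[0][1] = 7 + 10 = 17, A[0][1] + B[1][1] = 3 + 9 = 12) = 12 (attained at k = 1)
  C[1][0] = min over k of (A[1][0] + B[0][0] = 8 + -5 = 3, A[1][1] + B[1][0] = 8 + 4 = 12) = 3 (attained at k = 0)
  C[1][1] = min over k of (A[1][0] + B[0][1] = 8 + 10 = 18, A[1][1] + B[1][1] = 8 + 9 = 17) = 17 (attained at k = 1)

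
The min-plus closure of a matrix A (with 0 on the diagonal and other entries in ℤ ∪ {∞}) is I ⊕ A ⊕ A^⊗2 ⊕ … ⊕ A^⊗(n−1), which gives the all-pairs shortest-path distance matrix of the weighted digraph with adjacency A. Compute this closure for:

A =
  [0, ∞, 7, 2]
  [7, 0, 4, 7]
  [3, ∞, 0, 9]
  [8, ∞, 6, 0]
Closure =
  [0, ∞, 7, 2]
  [7, 0, 4, 7]
  [3, ∞, 0, 5]
  [8, ∞, 6, 0]

This is the Floyd-Warshall all-pairs shortest-path computation. For each intermediate vertex k = 0, 1, …, 3, update dist[i][j] ← min(dist[i][j], dist[i][k] + dist[k][j]). The final matrix gives, for each (i, j), the minimum total weight of any directed path from i to j (possibly empty when i = j).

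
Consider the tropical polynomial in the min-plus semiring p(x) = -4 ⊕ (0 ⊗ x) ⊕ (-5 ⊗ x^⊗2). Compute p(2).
p(2) = -4

A tropical monomial a ⊗ x^⊗i evaluates to a + i · x. Evaluating each term at x = 2:
  Term 0 contributes -4 + 0 · 2 = -4
  Term 1 contributes 0 + 1 · 2 = 2
  Term 2 contributes -5 + 2 · 2 = -1
p(2) = ⊕ of these = min[-4, 2, -1] = -4.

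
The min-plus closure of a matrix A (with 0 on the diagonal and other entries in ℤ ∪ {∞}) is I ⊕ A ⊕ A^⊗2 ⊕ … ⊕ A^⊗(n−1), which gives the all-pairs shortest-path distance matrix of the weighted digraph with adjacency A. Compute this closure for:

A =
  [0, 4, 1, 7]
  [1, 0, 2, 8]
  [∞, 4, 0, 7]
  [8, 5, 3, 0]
Closure =
  [0, 4, 1, 7]
  [1, 0, 2, 8]
  [5, 4, 0, 7]
  [6, 5, 3, 0]

This is the Floyd-Warshall all-pairs shortest-path computation. For each intermediate vertex k = 0, 1, …, 3, update dist[i][j] ← min(dist[i][j], dist[i][k] + dist[k][j]). The final matrix gives, for each (i, j), the minimum total weight of any directed path from i to j (possibly empty when i = j).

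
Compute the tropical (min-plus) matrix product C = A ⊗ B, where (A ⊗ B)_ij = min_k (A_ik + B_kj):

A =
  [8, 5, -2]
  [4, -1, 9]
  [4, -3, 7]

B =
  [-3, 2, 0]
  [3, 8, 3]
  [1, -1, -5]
A ⊗ B =
  [-1, -3, -7]
  [1, 6, 2]
  [0, 5, 0]

Apply the min-plus product entry-by-entry:
  C[0][0] = min over k of (A[0][0] + B[0][0] = 8 + -3 = 5, A[0][1] + B[1][0] = 5 + 3 = 8, A[0][2] + B[2][0] = -2 + 1 = -1) = -1 (attained at k = 2)
  C[0][1] = min over k of (A[0][0] + B[0][1] = 8 + 2 = 10, A[0][1] + B[1][1] = 5 + 8 = 13, A[0][2] + B[2][1] = -2 + -1 = -3) = -3 (attained at k = 2)
  C[0][2] = min over k of (A[0][0] + B[0][2] = 8 + 0 = 8, A[0][1] + B[1][2] = 5 + 3 = 8, A[0][2] + B[2][2] = -2 + -5 = -7) = -7 (attained at k = 2)
  C[1][0] = min over k of (A[1][0] + B[0][0] = 4 + -3 = 1, A[1][1] + B[1][0] = -1 + 3 = 2, A[1][2] + B[2][0] = 9 + 1 = 10) = 1 (attained at k = 0)
  C[1][1] = min over k of (A[1][0] + B[0][1] = 4 + 2 = 6, A[1][1] + B[1][1] = -1 + 8 = 7, A[1][2] + B[2][1] = 9 + -1 = 8) = 6 (attained at k = 0)
  C[1][2] = min over k of (A[1][0] + B[0][2] = 4 + 0 = 4, A[1][1] + B[1][2] = -1 + 3 = 2, A[1][2] + B[2][2] = 9 + -5 = 4) = 2 (attained at k = 1)
  C[2][0] = min over k of (A[2][0] + B[0][0] = 4 + -3 = 1, A[2][1] + B[1][0] = -3 + 3 = 0, A[2][2] + B[2][0] = 7 + 1 = 8) = 0 (attained at k = 1)
  C[2][1] = min over k of (A[2][0] + B[0][1] = 4 + 2 = 6, A[2][1] + B[1][1] = -3 + 8 = 5, A[2][2] + B[2][1] = 7 + -1 = 6) = 5 (attained at k = 1)
  C[2][2] = min over k of (A[2][0] + B[0][2] = 4 + 0 = 4, A[2][1] + B[1][2] = -3 + 3 = 0, A[2][2] + B[2][2] = 7 + -5 = 2) = 0 (attained at k = 1)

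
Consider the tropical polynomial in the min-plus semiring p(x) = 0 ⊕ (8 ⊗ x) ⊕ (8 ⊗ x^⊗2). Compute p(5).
p(5) = 0

A tropical monomial a ⊗ x^⊗i evaluates to a + i · x. Evaluating each term at x = 5:
  Term 0 contributes 0 + 0 · 5 = 0
  Term 1 contributes 8 + 1 · 5 = 13
  Term 2 contributes 8 + 2 · 5 = 18
p(5) = ⊕ of these = min[0, 13, 18] = 0.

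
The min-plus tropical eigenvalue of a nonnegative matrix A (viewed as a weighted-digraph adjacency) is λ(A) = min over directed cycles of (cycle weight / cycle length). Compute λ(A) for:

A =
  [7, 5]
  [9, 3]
λ(A) = 3

Enumerate directed cycles and compute their means (weight / length). Sample:
  cycle 0 → 0: weight = 7, length = 1, mean = 7/1 ≈ 7.000
  cycle 1 → 1: weight = 3, length = 1, mean = 3/1 ≈ 3.000
  cycle 0 → 1 → 0: weight = 14, length = 2, mean = 14/2 ≈ 7.000
  cycle 1 → 0 → 1: weight = 14, length = 2, mean = 14/2 ≈ 7.000
Minimum mean = 3.000, attained e.g. along the cycle 1 → 1 with weight 3 and length 1. So λ(A) = 3/1 = 3.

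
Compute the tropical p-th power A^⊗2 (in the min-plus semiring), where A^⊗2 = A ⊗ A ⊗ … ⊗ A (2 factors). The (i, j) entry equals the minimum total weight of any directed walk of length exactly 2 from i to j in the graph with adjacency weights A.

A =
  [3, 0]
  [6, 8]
A^⊗2 =
  [6, 3]
  [9, 6]

Each entry (A^⊗2)_ij equals the minimum over all length-2 walks i = v_0 → v_1 → … → v_2 = j of Σ_t A[v_t][v_{t+1}]. For example, for (i, j) = (0, 1) we minimise over 2 possible intermediate vertex sequences; the minimum is 3, attained along the walk 0 → 0 → 1.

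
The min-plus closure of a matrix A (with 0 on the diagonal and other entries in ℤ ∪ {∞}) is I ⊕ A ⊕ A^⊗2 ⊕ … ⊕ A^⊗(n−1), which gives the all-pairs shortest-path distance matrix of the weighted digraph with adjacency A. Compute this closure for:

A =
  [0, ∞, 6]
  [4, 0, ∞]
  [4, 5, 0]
Closure =
  [0, 11, 6]
  [4, 0, 10]
  [4, 5, 0]

This is the Floyd-Warshall all-pairs shortest-path computation. For each intermediate vertex k = 0, 1, …, 2, update dist[i][j] ← min(dist[i][j], dist[i][k] + dist[k][j]). The final matrix gives, for each (i, j), the minimum total weight of any directed path from i to j (possibly empty when i = j).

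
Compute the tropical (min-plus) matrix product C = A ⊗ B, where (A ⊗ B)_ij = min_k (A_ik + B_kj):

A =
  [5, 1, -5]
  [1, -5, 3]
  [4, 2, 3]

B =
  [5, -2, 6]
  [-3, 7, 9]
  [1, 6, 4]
A ⊗ B =
  [-4, 1, -1]
  [-8, -1, 4]
  [-1, 2, 7]

Apply the min-plus product entry-by-entry:
  C[0][0] = min over k of (A[0][0] + B[0][0] = 5 + 5 = 10, A[0][1] + B[1][0] = 1 + -3 = -2, A[0][2] + B[2][0] = -5 + 1 = -4) = -4 (attained at k = 2)
  C[0][1] = min over k of (A[0][0] + B[0][1] = 5 + -2 = 3, A[0][1] + B[1][1] = 1 + 7 = 8, A[0][2] + B[2][1] = -5 + 6 = 1) = 1 (attained at k = 2)
  C[0][2] = min over k of (A[0][0] + B[0][2] = 5 + 6 = 11, A[0][1] + B[1][2] = 1 + 9 = 10, A[0][2] + B[2][2] = -5 + 4 = -1) = -1 (attained at k = 2)
  C[1][0] = min over k of (A[1][0] + B[0][0] = 1 + 5 = 6, A[1][1] + B[1][0] = -5 + -3 = -8, A[1][2] + B[2][0] = 3 + 1 = 4) = -8 (attained at k = 1)
  C[1][1] = min over k of (A[1][0] + B[0][1] = 1 + -2 = -1, A[1][1] + B[1][1] = -5 + 7 = 2, A[1][2] + B[2][1] = 3 + 6 = 9) = -1 (attained at k = 0)
  C[1][2] = min over k of (A[1][0] + B[0][2] = 1 + 6 = 7, A[1][1] + B[1][2] = -5 + 9 = 4, A[1][2] + B[2][2] = 3 + 4 = 7) = 4 (attained at k = 1)
  C[2][0] = min over k of (A[2][0] + B[0][0] = 4 + 5 = 9, A[2][1] + B[1][0] = 2 + -3 = -1, A[2][2] + B[2][0] = 3 + 1 = 4) = -1 (attained at k = 1)
  C[2][1] = min over k of (A[2][0] + B[0][1] = 4 + -2 = 2, A[2][1] + B[1][1] = 2 + 7 = 9, A[2][2] + B[2][1] = 3 + 6 = 9) = 2 (attained at k = 0)
  C[2][2] = min over k of (A[2][0] + B[0][2] = 4 + 6 = 10, A[2][1] + B[1][2] = 2 + 9 = 11, A[2][2] + B[2][2] = 3 + 4 = 7) = 7 (attained at k = 2)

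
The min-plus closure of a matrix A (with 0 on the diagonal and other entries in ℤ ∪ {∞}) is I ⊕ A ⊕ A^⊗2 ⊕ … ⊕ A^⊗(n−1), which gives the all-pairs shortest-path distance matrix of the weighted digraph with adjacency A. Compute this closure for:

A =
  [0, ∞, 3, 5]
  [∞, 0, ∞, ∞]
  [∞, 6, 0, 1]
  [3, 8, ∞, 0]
Closure =
  [0, 9, 3, 4]
  [∞, 0, ∞, ∞]
  [4, 6, 0, 1]
  [3, 8, 6, 0]

This is the Floyd-Warshall all-pairs shortest-path computation. For each intermediate vertex k = 0, 1, …, 3, update dist[i][j] ← min(dist[i][j], dist[i][k] + dist[k][j]). The final matrix gives, for each (i, j), the minimum total weight of any directed path from i to j (possibly empty when i = j).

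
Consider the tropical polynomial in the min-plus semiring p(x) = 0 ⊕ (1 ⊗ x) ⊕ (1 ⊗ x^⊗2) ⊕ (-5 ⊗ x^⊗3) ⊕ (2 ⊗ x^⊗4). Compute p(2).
p(2) = 0

A tropical monomial a ⊗ x^⊗i evaluates to a + i · x. Evaluating each term at x = 2:
  Term 0 contributes 0 + 0 · 2 = 0
  Term 1 contributes 1 + 1 · 2 = 3
  Term 2 contributes 1 + 2 · 2 = 5
  Term 3 contributes -5 + 3 · 2 = 1
  Term 4 contributes 2 + 4 · 2 = 10
p(2) = ⊕ of these = min[0, 3, 5, 1, 10] = 0.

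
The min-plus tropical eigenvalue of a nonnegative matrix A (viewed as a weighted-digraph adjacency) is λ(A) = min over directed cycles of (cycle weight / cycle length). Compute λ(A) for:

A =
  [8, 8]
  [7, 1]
λ(A) = 1

Enumerate directed cycles and compute their means (weight / length). Sample:
  cycle 0 → 0: weight = 8, length = 1, mean = 8/1 ≈ 8.000
  cycle 1 → 1: weight = 1, length = 1, mean = 1/1 ≈ 1.000
  cycle 0 → 1 → 0: weight = 15, length = 2, mean = 15/2 ≈ 7.500
  cycle 1 → 0 → 1: weight = 15, length = 2, mean = 15/2 ≈ 7.500
Minimum mean = 1.000, attained e.g. along the cycle 1 → 1 with weight 1 and length 1. So λ(A) = 1/1 = 1.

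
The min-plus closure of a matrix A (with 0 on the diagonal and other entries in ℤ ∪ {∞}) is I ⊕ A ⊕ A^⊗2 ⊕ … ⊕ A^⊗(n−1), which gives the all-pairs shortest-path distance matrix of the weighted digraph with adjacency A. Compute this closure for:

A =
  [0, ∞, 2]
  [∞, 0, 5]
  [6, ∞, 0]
Closure =
  [0, ∞, 2]
  [11, 0, 5]
  [6, ∞, 0]

This is the Floyd-Warshall all-pairs shortest-path computation. For each intermediate vertex k = 0, 1, …, 2, update dist[i][j] ← min(dist[i][j], dist[i][k] + dist[k][j]). The final matrix gives, for each (i, j), the minimum total weight of any directed path from i to j (possibly empty when i = j).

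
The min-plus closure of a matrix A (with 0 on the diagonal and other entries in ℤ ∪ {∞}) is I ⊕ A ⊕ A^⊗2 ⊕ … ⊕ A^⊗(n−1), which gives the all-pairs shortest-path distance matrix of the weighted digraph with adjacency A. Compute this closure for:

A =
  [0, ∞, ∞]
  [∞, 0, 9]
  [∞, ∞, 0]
Closure =
  [0, ∞, ∞]
  [∞, 0, 9]
  [∞, ∞, 0]

This is the Floyd-Warshall all-pairs shortest-path computation. For each intermediate vertex k = 0, 1, …, 2, update dist[i][j] ← min(dist[i][j], dist[i][k] + dist[k][j]). The final matrix gives, for each (i, j), the minimum total weight of any directed path from i to j (possibly empty when i = j).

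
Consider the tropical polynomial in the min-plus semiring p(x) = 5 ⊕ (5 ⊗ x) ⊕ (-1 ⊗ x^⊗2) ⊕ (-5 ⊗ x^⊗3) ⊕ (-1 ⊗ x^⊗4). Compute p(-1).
p(-1) = -8

A tropical monomial a ⊗ x^⊗i evaluates to a + i · x. Evaluating each term at x = -1:
  Term 0 contributes 5 + 0 · -1 = 5
  Term 1 contributes 5 + 1 · -1 = 4
  Term 2 contributes -1 + 2 · -1 = -3
  Term 3 contributes -5 + 3 · -1 = -8
  Term 4 contributes -1 + 4 · -1 = -5
p(-1) = ⊕ of these = min[5, 4, -3, -8, -5] = -8.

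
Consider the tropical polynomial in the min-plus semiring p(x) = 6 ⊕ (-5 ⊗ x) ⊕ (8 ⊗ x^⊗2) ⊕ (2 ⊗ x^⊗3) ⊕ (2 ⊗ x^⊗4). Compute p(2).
p(2) = -3

A tropical monomial a ⊗ x^⊗i evaluates to a + i · x. Evaluating each term at x = 2:
  Term 0 contributes 6 + 0 · 2 = 6
  Term 1 contributes -5 + 1 · 2 = -3
  Term 2 contributes 8 + 2 · 2 = 12
  Term 3 contributes 2 + 3 · 2 = 8
  Term 4 contributes 2 + 4 · 2 = 10
p(2) = ⊕ of these = min[6, -3, 12, 8, 10] = -3.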